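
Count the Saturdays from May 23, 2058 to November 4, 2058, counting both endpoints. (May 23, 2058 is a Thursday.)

24

May 23, 2058 is a Thursday; the first Saturday on or after it is May 25, 2058 (2 days later).
From May 25, 2058 to November 4, 2058: 6 + 30 + 31 + 31 + 30 + 31 + 4 = 163 days (rest of May, June, July, August, September, October, November).
163 ÷ 7 = 23 full weeks with remainder 2, so 23 more Saturdays after the first → 24.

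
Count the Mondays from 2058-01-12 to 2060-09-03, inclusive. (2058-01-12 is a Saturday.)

138

2058-01-12 is a Saturday; the first Monday on or after it is 2058-01-14 (2 days later).
From 2058-01-14 to 2060-09-03: 351 + 365 + 247 = 963 days (rest of 2058, 2059, to 2060-09-03 in 2060).
963 ÷ 7 = 137 full weeks with remainder 4, so 137 more Mondays after the first → 138.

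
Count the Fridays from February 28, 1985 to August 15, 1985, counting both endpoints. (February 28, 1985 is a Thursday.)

February 28, 1985 is a Thursday; the first Friday on or after it is March 1, 1985 (1 day later).
From March 1, 1985 to August 15, 1985: 30 + 30 + 31 + 30 + 31 + 15 = 167 days (rest of March, April, May, June, July, August).
167 ÷ 7 = 23 full weeks with remainder 6, so 23 more Fridays after the first → 24.

24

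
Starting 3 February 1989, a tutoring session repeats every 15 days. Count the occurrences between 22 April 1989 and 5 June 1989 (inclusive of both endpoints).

3

Occurrences land 15·i days after 3 February 1989 for i = 0, 1, 2, …
22 April 1989 is 78 days after the start; 78 ÷ 15 = 5 remainder 3; since the remainder is 3, round up to i = 6. First occurrence in the window: #7 on 4 May 1989 (6×15 = 90 days in).
5 June 1989 is 122 days after the start; 122 ÷ 15 = 8 remainder 2. Last occurrence in the window: #9 on 3 June 1989.
Occurrences #7 through #9: 3 in total.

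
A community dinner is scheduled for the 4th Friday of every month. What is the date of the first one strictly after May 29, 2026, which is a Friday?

Jun 26, 2026

May 2026 starts on a Friday; its first Friday is the 1st, so the 4th Friday is the 22nd — May 22, 2026.
That is not after May 29, 2026, so look at Jun 2026.
Jun 2026 starts on a Monday; its first Friday is the 5th, so the 4th Friday is the 26th — Jun 26, 2026.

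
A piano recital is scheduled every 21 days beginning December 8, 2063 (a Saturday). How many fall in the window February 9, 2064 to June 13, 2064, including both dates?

6

Occurrences land 21·i days after December 8, 2063 for i = 0, 1, 2, …
February 9, 2064 is 63 days after the start; 63 ÷ 21 = 3 remainder 0. First occurrence in the window: #4 on February 9, 2064 (3×21 = 63 days in).
June 13, 2064 is 188 days after the start; 188 ÷ 21 = 8 remainder 20. Last occurrence in the window: #9 on May 24, 2064.
Occurrences #4 through #9: 6 in total.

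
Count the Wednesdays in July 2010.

4

2010-07-01 is a Thursday; the first Wednesday on or after it is 2010-07-07 (6 days later).
From 2010-07-07 to 2010-07-31 is 31 − 7 = 24 days.
24 ÷ 7 = 3 full weeks with remainder 3, so 3 more Wednesdays after the first → 4.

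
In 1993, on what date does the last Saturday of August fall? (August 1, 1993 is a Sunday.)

August 28, 1993

August 1993 begins on a Sunday, so the first Saturday is August 7 (6 days later).
August 1993 has 31 days. Adding weeks: 7, 14, 21, 28 — the last one ≤ 31 is the 28th.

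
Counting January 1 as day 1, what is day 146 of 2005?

2005-05-26

January has 31 days (146 − 31 = 115 remain).
February has 28 days (115 − 28 = 87 remain).
March has 31 days (87 − 31 = 56 remain).
April has 30 days (56 − 30 = 26 remain).
26 into May → May 26.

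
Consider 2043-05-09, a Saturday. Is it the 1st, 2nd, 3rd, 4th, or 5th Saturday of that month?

2nd

Day 9 falls in week ⌈9/7⌉ of the month.
Days 1–7 hold the 1st Saturday, 8–14 the 2nd, 15–21 the 3rd, 22–28 the 4th, 29–31 the 5th.
9 is in the range for the 2nd.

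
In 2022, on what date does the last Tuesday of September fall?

September 27, 2022

September 2022 begins on a Thursday, so the first Tuesday is September 6 (5 days later).
September 2022 has 30 days. Adding weeks: 6, 13, 20, 27 — the last one ≤ 30 is the 27th.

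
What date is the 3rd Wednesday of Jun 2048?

Jun 2048 begins on a Monday, so the first Wednesday is Jun 3 (2 days later).
The 3rd Wednesday is 2 weeks later: 3 + 14 = 17.

Jun 17, 2048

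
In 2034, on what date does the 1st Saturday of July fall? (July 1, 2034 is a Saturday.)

1 July 2034

July 2034 begins on a Saturday, so the first Saturday is July 1.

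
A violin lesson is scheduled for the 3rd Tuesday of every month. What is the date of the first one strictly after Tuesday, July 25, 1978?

July 1978 starts on a Saturday; its first Tuesday is the 4th, so the 3rd Tuesday is the 18th — July 18, 1978.
That is not after July 25, 1978, so look at August 1978.
August 1978 starts on a Tuesday; its first Tuesday is the 1st, so the 3rd Tuesday is the 15th — August 15, 1978.

August 15, 1978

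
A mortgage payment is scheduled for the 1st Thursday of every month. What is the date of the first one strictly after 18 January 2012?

2 February 2012

January 2012 starts on a Sunday, so its 1st Thursday is 5 January 2012 (4 days in).
That is not after 18 January 2012, so look at February 2012.
February 2012 starts on a Wednesday, so its 1st Thursday is 2 February 2012 (1 day in).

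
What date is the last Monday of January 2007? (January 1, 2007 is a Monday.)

January 2007 begins on a Monday, so the first Monday is January 1.
January 2007 has 31 days. Adding weeks: 1, 8, 15, 22, 29 — the last one ≤ 31 is the 29th.

29 January 2007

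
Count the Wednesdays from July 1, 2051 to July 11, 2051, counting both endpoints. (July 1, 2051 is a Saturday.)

July 1, 2051 is a Saturday; the first Wednesday on or after it is July 5, 2051 (4 days later).
From July 5, 2051 to July 11, 2051 is 11 − 5 = 6 days.
6 ÷ 7 = 0 full weeks with remainder 6, so 0 more Wednesdays after the first → 1.

1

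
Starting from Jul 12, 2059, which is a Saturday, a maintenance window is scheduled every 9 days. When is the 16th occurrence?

Nov 24, 2059

The 16th occurrence is 15 intervals after the first: 15 × 9 = 135 days after Jul 12, 2059.
Jul has 31 days — 19 days to the end of Jul leaves 116.
Aug has 31 days (85 left).
Sep has 30 days (55 left).
Oct has 31 days (24 left).
24 days into Nov → Nov 24, 2059.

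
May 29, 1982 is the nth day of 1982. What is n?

149

Days in months before May: 31 + 28 + 31 + 30 = 120.
Plus 29 days into May → day 149.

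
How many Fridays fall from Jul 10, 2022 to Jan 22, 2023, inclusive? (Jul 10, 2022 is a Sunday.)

28

Jul 10, 2022 is a Sunday; the first Friday on or after it is Jul 15, 2022 (5 days later).
From Jul 15, 2022 to Jan 22, 2023: 16 + 31 + 30 + 31 + 30 + 31 + 22 = 191 days (rest of Jul, Aug, Sep, Oct, Nov, Dec, Jan).
191 ÷ 7 = 27 full weeks with remainder 2, so 27 more Fridays after the first → 28.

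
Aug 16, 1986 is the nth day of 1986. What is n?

Days in months before Aug: 31 + 28 + 31 + 30 + 31 + 30 + 31 = 212.
Plus 16 days into Aug → day 228.

228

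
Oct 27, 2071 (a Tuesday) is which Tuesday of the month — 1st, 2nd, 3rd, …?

Day 27 falls in week ⌈27/7⌉ of the month.
Days 1–7 hold the 1st Tuesday, 8–14 the 2nd, 15–21 the 3rd, 22–28 the 4th, 29–31 the 5th.
27 is in the range for the 4th.

4th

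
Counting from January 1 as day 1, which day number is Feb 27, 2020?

58

Days in months before Feb: 31 = 31.
Plus 27 days into Feb → day 58.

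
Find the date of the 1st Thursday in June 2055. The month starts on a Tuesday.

3 June 2055

June 2055 begins on a Tuesday, so the first Thursday is June 3 (2 days later).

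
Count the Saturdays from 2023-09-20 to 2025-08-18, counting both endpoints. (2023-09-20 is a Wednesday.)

2023-09-20 is a Wednesday; the first Saturday on or after it is 2023-09-23 (3 days later).
From 2023-09-23 to 2025-08-18: 99 + 366 + 230 = 695 days (rest of 2023, 2024, to 2025-08-18 in 2025).
695 ÷ 7 = 99 full weeks with remainder 2, so 99 more Saturdays after the first → 100.

100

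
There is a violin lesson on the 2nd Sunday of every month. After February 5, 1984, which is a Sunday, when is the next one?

February 12, 1984

February 1984 starts on a Wednesday; its first Sunday is the 5th, so the 2nd Sunday is the 12th — February 12, 1984.
February 12, 1984 is after February 5, 1984, so that is the next one.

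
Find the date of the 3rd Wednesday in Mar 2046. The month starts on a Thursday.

Mar 2046 begins on a Thursday, so the first Wednesday is Mar 7 (6 days later).
The 3rd Wednesday is 2 weeks later: 7 + 14 = 21.

Mar 21, 2046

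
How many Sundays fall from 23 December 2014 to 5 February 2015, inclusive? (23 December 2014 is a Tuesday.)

6

23 December 2014 is a Tuesday; the first Sunday on or after it is 28 December 2014 (5 days later).
From 28 December 2014 to 5 February 2015: 3 + 31 + 5 = 39 days (rest of December, January, February).
39 ÷ 7 = 5 full weeks with remainder 4, so 5 more Sundays after the first → 6.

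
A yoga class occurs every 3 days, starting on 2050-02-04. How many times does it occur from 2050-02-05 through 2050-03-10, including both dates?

Occurrences land 3·i days after 2050-02-04 for i = 0, 1, 2, …
2050-02-05 is 1 day after the start; 1 ÷ 3 = 0 remainder 1; since the remainder is 1, round up to i = 1. First occurrence in the window: #2 on 2050-02-07 (1×3 = 3 days in).
2050-03-10 is 34 days after the start; 34 ÷ 3 = 11 remainder 1. Last occurrence in the window: #12 on 2050-03-09.
Occurrences #2 through #12: 11 in total.

11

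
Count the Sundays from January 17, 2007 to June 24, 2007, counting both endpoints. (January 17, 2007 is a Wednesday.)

23

January 17, 2007 is a Wednesday; the first Sunday on or after it is January 21, 2007 (4 days later).
From January 21, 2007 to June 24, 2007: 10 + 28 + 31 + 30 + 31 + 24 = 154 days (rest of January, February, March, April, May, June).
154 ÷ 7 = 22 full weeks with remainder 0, so 22 more Sundays after the first → 23.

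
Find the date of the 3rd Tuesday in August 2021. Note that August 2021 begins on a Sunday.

August 2021 begins on a Sunday, so the first Tuesday is August 3 (2 days later).
The 3rd Tuesday is 2 weeks later: 3 + 14 = 17.

17 August 2021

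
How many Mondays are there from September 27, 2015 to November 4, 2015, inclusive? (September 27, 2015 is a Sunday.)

September 27, 2015 is a Sunday; the first Monday on or after it is September 28, 2015 (1 day later).
From September 28, 2015 to November 4, 2015: 2 + 31 + 4 = 37 days (rest of September, October, November).
37 ÷ 7 = 5 full weeks with remainder 2, so 5 more Mondays after the first → 6.

6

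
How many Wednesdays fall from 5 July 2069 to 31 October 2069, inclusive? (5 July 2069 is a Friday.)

17

5 July 2069 is a Friday; the first Wednesday on or after it is 10 July 2069 (5 days later).
From 10 July 2069 to 31 October 2069: 21 + 31 + 30 + 31 = 113 days (rest of July, August, September, October).
113 ÷ 7 = 16 full weeks with remainder 1, so 16 more Wednesdays after the first → 17.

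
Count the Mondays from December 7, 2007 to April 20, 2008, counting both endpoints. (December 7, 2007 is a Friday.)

19

December 7, 2007 is a Friday; the first Monday on or after it is December 10, 2007 (3 days later).
From December 10, 2007 to April 20, 2008: 21 + 31 + 29 + 31 + 20 = 132 days (rest of December, January, February, March, April).
132 ÷ 7 = 18 full weeks with remainder 6, so 18 more Mondays after the first → 19.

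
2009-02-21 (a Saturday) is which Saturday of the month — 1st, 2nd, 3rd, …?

Day 21 falls in week ⌈21/7⌉ of the month.
Days 1–7 hold the 1st Saturday, 8–14 the 2nd, 15–21 the 3rd, 22–28 the 4th, 29–31 the 5th.
21 is in the range for the 3rd.

3rd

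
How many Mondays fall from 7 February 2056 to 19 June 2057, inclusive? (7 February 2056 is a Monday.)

7 February 2056 is a Monday; the first Monday on or after it is 7 February 2056.
From 7 February 2056 to 19 June 2057: 328 + 170 = 498 days (rest of 2056, to 19 June 2057 in 2057).
498 ÷ 7 = 71 full weeks with remainder 1, so 71 more Mondays after the first → 72.

72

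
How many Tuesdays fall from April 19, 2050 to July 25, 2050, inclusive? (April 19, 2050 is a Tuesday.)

April 19, 2050 is a Tuesday; the first Tuesday on or after it is April 19, 2050.
From April 19, 2050 to July 25, 2050: 11 + 31 + 30 + 25 = 97 days (rest of April, May, June, July).
97 ÷ 7 = 13 full weeks with remainder 6, so 13 more Tuesdays after the first → 14.

14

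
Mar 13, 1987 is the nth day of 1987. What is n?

72

Days in months before Mar: 31 + 28 = 59.
Plus 13 days into Mar → day 72.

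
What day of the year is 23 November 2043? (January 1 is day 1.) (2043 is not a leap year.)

Days in months before November: 31 + 28 + 31 + 30 + 31 + 30 + 31 + 31 + 30 + 31 = 304.
Plus 23 days into November → day 327.

327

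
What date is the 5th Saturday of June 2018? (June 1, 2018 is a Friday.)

June 2018 begins on a Friday, so the first Saturday is June 2 (1 day later).
The 5th Saturday is 4 weeks later: 2 + 28 = 30.

30 June 2018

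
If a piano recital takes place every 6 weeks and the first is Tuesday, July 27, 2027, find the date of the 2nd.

The 2nd occurrence is 1 interval after the first: 1 × 42 = 42 days after July 27, 2027.
July has 31 days — 4 days to the end of July leaves 38.
August has 31 days (7 left).
7 days into September → September 7, 2027.

September 7, 2027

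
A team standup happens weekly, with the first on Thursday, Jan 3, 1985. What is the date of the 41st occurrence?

Oct 10, 1985

The 41st occurrence is 40 intervals after the first: 40 × 7 = 280 days after Jan 3, 1985.
Jan has 31 days — 28 days to the end of Jan leaves 252.
Feb has 28 days (224 left).
Mar has 31 days (193 left).
Apr has 30 days (163 left).
May has 31 days (132 left).
Jun has 30 days (102 left).
Jul has 31 days (71 left).
Aug has 31 days (40 left).
Sep has 30 days (10 left).
10 days into Oct → Oct 10, 1985.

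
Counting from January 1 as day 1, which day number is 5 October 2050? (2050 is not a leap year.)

Days in months before October: 31 + 28 + 31 + 30 + 31 + 30 + 31 + 31 + 30 = 273.
Plus 5 days into October → day 278.

278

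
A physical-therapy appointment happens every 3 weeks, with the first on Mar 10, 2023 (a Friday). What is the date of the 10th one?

The 10th occurrence is 9 intervals after the first: 9 × 21 = 189 days after Mar 10, 2023.
Mar has 31 days — 21 days to the end of Mar leaves 168.
Apr has 30 days (138 left).
May has 31 days (107 left).
Jun has 30 days (77 left).
Jul has 31 days (46 left).
Aug has 31 days (15 left).
15 days into Sep → Sep 15, 2023.

Sep 15, 2023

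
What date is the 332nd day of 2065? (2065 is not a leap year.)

Jan has 31 days (332 − 31 = 301 remain).
Feb has 28 days (301 − 28 = 273 remain).
Mar has 31 days (273 − 31 = 242 remain).
Apr has 30 days (242 − 30 = 212 remain).
May has 31 days (212 − 31 = 181 remain).
Jun has 30 days (181 − 30 = 151 remain).
Jul has 31 days (151 − 31 = 120 remain).
Aug has 31 days (120 − 31 = 89 remain).
Sep has 30 days (89 − 30 = 59 remain).
Oct has 31 days (59 − 31 = 28 remain).
28 into Nov → Nov 28.

Nov 28, 2065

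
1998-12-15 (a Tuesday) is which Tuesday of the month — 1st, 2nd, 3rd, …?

3rd

Day 15 falls in week ⌈15/7⌉ of the month.
Days 1–7 hold the 1st Tuesday, 8–14 the 2nd, 15–21 the 3rd, 22–28 the 4th, 29–31 the 5th.
15 is in the range for the 3rd.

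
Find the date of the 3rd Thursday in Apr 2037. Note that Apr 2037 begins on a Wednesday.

Apr 16, 2037

Apr 2037 begins on a Wednesday, so the first Thursday is Apr 2 (1 day later).
The 3rd Thursday is 2 weeks later: 2 + 14 = 16.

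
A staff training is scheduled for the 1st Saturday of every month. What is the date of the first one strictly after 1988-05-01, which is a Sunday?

May 1988 starts on a Sunday, so its 1st Saturday is 1988-05-07 (6 days in).
1988-05-07 is after 1988-05-01, so that is the next one.

1988-05-07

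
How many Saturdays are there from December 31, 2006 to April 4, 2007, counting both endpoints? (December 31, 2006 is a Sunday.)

December 31, 2006 is a Sunday; the first Saturday on or after it is January 6, 2007 (6 days later).
From January 6, 2007 to April 4, 2007: 25 + 28 + 31 + 4 = 88 days (rest of January, February, March, April).
88 ÷ 7 = 12 full weeks with remainder 4, so 12 more Saturdays after the first → 13.

13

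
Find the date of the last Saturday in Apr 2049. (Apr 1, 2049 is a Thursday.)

Apr 2049 begins on a Thursday, so the first Saturday is Apr 3 (2 days later).
Apr 2049 has 30 days. Adding weeks: 3, 10, 17, 24 — the last one ≤ 30 is the 24th.

Apr 24, 2049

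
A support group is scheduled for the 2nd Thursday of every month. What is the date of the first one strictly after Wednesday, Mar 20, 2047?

Apr 11, 2047

Mar 2047 starts on a Friday; its first Thursday is the 7th, so the 2nd Thursday is the 14th — Mar 14, 2047.
That is not after Mar 20, 2047, so look at Apr 2047.
Apr 2047 starts on a Monday; its first Thursday is the 4th, so the 2nd Thursday is the 11th — Apr 11, 2047.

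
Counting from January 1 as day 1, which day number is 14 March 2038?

Days in months before March: 31 + 28 = 59.
Plus 14 days into March → day 73.

73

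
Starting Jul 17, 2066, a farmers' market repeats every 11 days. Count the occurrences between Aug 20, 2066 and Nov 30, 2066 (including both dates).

Occurrences land 11·i days after Jul 17, 2066 for i = 0, 1, 2, …
Aug 20, 2066 is 34 days after the start; 34 ÷ 11 = 3 remainder 1; since the remainder is 1, round up to i = 4. First occurrence in the window: #5 on Aug 30, 2066 (4×11 = 44 days in).
Nov 30, 2066 is 136 days after the start; 136 ÷ 11 = 12 remainder 4. Last occurrence in the window: #13 on Nov 26, 2066.
Occurrences #5 through #13: 9 in total.

9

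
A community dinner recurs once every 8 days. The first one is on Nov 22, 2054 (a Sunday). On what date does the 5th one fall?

Dec 24, 2054

The 5th occurrence is 4 intervals after the first: 4 × 8 = 32 days after Nov 22, 2054.
Nov has 30 days — 8 days to the end of Nov leaves 24.
24 days into Dec → Dec 24, 2054.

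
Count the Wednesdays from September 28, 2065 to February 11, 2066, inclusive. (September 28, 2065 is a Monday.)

September 28, 2065 is a Monday; the first Wednesday on or after it is September 30, 2065 (2 days later).
From September 30, 2065 to February 11, 2066: 0 + 31 + 30 + 31 + 31 + 11 = 134 days (rest of September, October, November, December, January, February).
134 ÷ 7 = 19 full weeks with remainder 1, so 19 more Wednesdays after the first → 20.

20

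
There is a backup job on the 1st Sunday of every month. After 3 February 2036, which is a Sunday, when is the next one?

2 March 2036

February 2036 starts on a Friday, so its 1st Sunday is 3 February 2036 (2 days in).
That is not after 3 February 2036, so look at March 2036.
March 2036 starts on a Saturday, so its 1st Sunday is 2 March 2036 (1 day in).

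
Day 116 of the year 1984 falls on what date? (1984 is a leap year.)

1984-04-25

January has 31 days (116 − 31 = 85 remain).
February has 29 days (85 − 29 = 56 remain).
March has 31 days (56 − 31 = 25 remain).
25 into April → April 25.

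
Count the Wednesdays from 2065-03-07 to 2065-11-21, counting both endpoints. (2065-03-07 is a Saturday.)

2065-03-07 is a Saturday; the first Wednesday on or after it is 2065-03-11 (4 days later).
From 2065-03-11 to 2065-11-21: 20 + 30 + 31 + 30 + 31 + 31 + 30 + 31 + 21 = 255 days (rest of March, April, May, June, July, August, September, October, November).
255 ÷ 7 = 36 full weeks with remainder 3, so 36 more Wednesdays after the first → 37.

37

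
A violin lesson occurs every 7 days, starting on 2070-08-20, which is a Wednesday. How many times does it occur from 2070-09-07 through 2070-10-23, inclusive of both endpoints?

Occurrences land 7·i days after 2070-08-20 for i = 0, 1, 2, …
2070-09-07 is 18 days after the start; 18 ÷ 7 = 2 remainder 4; since the remainder is 4, round up to i = 3. First occurrence in the window: #4 on 2070-09-10 (3×7 = 21 days in).
2070-10-23 is 64 days after the start; 64 ÷ 7 = 9 remainder 1. Last occurrence in the window: #10 on 2070-10-22.
Occurrences #4 through #10: 7 in total.

7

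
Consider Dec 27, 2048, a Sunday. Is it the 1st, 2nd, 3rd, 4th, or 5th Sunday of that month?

Day 27 falls in week ⌈27/7⌉ of the month.
Days 1–7 hold the 1st Sunday, 8–14 the 2nd, 15–21 the 3rd, 22–28 the 4th, 29–31 the 5th.
27 is in the range for the 4th.

4th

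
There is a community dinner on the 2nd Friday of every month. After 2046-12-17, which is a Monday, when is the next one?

2047-01-11

December 2046 starts on a Saturday; its first Friday is the 7th, so the 2nd Friday is the 14th — 2046-12-14.
That is not after 2046-12-17, so look at January 2047.
January 2047 starts on a Tuesday; its first Friday is the 4th, so the 2nd Friday is the 11th — 2047-01-11.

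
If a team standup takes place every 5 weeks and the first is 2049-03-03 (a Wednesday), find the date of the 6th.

2049-08-25

The 6th occurrence is 5 intervals after the first: 5 × 35 = 175 days after 2049-03-03.
March has 31 days — 28 days to the end of March leaves 147.
April has 30 days (117 left).
May has 31 days (86 left).
June has 30 days (56 left).
July has 31 days (25 left).
25 days into August → 2049-08-25.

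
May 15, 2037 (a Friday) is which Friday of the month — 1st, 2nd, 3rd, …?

Day 15 falls in week ⌈15/7⌉ of the month.
Days 1–7 hold the 1st Friday, 8–14 the 2nd, 15–21 the 3rd, 22–28 the 4th, 29–31 the 5th.
15 is in the range for the 3rd.

3rd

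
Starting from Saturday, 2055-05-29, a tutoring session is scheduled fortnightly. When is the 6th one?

The 6th occurrence is 5 intervals after the first: 5 × 14 = 70 days after 2055-05-29.
May has 31 days — 2 days to the end of May leaves 68.
June has 30 days (38 left).
July has 31 days (7 left).
7 days into August → 2055-08-07.

2055-08-07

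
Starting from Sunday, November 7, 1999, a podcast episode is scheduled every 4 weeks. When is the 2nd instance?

The 2nd occurrence is 1 interval after the first: 1 × 28 = 28 days after November 7, 1999.
November has 30 days — 23 days to the end of November leaves 5.
5 days into December → December 5, 1999.

December 5, 1999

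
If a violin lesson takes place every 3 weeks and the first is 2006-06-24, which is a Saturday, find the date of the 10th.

The 10th occurrence is 9 intervals after the first: 9 × 21 = 189 days after 2006-06-24.
June has 30 days — 6 days to the end of June leaves 183.
July has 31 days (152 left).
August has 31 days (121 left).
September has 30 days (91 left).
October has 31 days (60 left).
November has 30 days (30 left).
30 days into December → 2006-12-30.

2006-12-30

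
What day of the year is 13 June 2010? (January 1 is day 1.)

164

Days in months before June: 31 + 28 + 31 + 30 + 31 = 151.
Plus 13 days into June → day 164.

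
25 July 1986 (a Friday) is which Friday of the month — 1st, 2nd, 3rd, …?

4th

Day 25 falls in week ⌈25/7⌉ of the month.
Days 1–7 hold the 1st Friday, 8–14 the 2nd, 15–21 the 3rd, 22–28 the 4th, 29–31 the 5th.
25 is in the range for the 4th.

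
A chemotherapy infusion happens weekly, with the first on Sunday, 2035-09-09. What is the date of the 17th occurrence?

2035-12-30

The 17th occurrence is 16 intervals after the first: 16 × 7 = 112 days after 2035-09-09.
September has 30 days — 21 days to the end of September leaves 91.
October has 31 days (60 left).
November has 30 days (30 left).
30 days into December → 2035-12-30.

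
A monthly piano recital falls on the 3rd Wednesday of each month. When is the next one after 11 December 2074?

19 December 2074

December 2074 starts on a Saturday; its first Wednesday is the 5th, so the 3rd Wednesday is the 19th — 19 December 2074.
19 December 2074 is after 11 December 2074, so that is the next one.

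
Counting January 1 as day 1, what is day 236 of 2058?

2058-08-24

January has 31 days (236 − 31 = 205 remain).
February has 28 days (205 − 28 = 177 remain).
March has 31 days (177 − 31 = 146 remain).
April has 30 days (146 − 30 = 116 remain).
May has 31 days (116 − 31 = 85 remain).
June has 30 days (85 − 30 = 55 remain).
July has 31 days (55 − 31 = 24 remain).
24 into August → August 24.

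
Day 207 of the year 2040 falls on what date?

January has 31 days (207 − 31 = 176 remain).
February has 29 days (176 − 29 = 147 remain).
March has 31 days (147 − 31 = 116 remain).
April has 30 days (116 − 30 = 86 remain).
May has 31 days (86 − 31 = 55 remain).
June has 30 days (55 − 30 = 25 remain).
25 into July → July 25.

25 July 2040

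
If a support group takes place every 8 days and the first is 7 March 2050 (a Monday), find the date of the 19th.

The 19th occurrence is 18 intervals after the first: 18 × 8 = 144 days after 7 March 2050.
March has 31 days — 24 days to the end of March leaves 120.
April has 30 days (90 left).
May has 31 days (59 left).
June has 30 days (29 left).
29 days into July → 29 July 2050.

29 July 2050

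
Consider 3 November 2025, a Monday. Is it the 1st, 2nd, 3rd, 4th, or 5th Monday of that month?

Day 3 falls in week ⌈3/7⌉ of the month.
Days 1–7 hold the 1st Monday, 8–14 the 2nd, 15–21 the 3rd, 22–28 the 4th, 29–31 the 5th.
3 is in the range for the 1st.

1st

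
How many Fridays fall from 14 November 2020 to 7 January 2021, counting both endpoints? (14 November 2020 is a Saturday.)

7

14 November 2020 is a Saturday; the first Friday on or after it is 20 November 2020 (6 days later).
From 20 November 2020 to 7 January 2021: 10 + 31 + 7 = 48 days (rest of November, December, January).
48 ÷ 7 = 6 full weeks with remainder 6, so 6 more Fridays after the first → 7.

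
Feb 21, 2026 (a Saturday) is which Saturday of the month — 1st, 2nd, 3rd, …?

3rd

Day 21 falls in week ⌈21/7⌉ of the month.
Days 1–7 hold the 1st Saturday, 8–14 the 2nd, 15–21 the 3rd, 22–28 the 4th, 29–31 the 5th.
21 is in the range for the 3rd.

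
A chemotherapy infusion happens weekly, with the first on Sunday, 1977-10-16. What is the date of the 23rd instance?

1978-03-19

The 23rd occurrence is 22 intervals after the first: 22 × 7 = 154 days after 1977-10-16.
October has 31 days — 15 days to the end of October leaves 139.
November has 30 days (109 left).
December has 31 days (78 left).
January has 31 days (47 left).
February has 28 days (19 left).
19 days into March → 1978-03-19.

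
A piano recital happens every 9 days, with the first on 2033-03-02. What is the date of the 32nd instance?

2033-12-06

The 32nd occurrence is 31 intervals after the first: 31 × 9 = 279 days after 2033-03-02.
March has 31 days — 29 days to the end of March leaves 250.
April has 30 days (220 left).
May has 31 days (189 left).
June has 30 days (159 left).
July has 31 days (128 left).
August has 31 days (97 left).
September has 30 days (67 left).
October has 31 days (36 left).
November has 30 days (6 left).
6 days into December → 2033-12-06.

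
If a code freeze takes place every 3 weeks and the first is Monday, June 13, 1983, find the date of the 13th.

February 20, 1984

The 13th occurrence is 12 intervals after the first: 12 × 21 = 252 days after June 13, 1983.
June has 30 days — 17 days to the end of June leaves 235.
July has 31 days (204 left).
August has 31 days (173 left).
September has 30 days (143 left).
October has 31 days (112 left).
November has 30 days (82 left).
December has 31 days (51 left).
January has 31 days (20 left).
20 days into February → February 20, 1984.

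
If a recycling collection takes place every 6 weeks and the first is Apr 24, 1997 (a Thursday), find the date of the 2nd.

The 2nd occurrence is 1 interval after the first: 1 × 42 = 42 days after Apr 24, 1997.
Apr has 30 days — 6 days to the end of Apr leaves 36.
May has 31 days (5 left).
5 days into Jun → Jun 5, 1997.

Jun 5, 1997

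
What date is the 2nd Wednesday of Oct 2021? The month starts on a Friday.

Oct 13, 2021

Oct 2021 begins on a Friday, so the first Wednesday is Oct 6 (5 days later).
The 2nd Wednesday is 1 weeks later: 6 + 7 = 13.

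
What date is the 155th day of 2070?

January has 31 days (155 − 31 = 124 remain).
February has 28 days (124 − 28 = 96 remain).
March has 31 days (96 − 31 = 65 remain).
April has 30 days (65 − 30 = 35 remain).
May has 31 days (35 − 31 = 4 remain).
4 into June → June 4.

2070-06-04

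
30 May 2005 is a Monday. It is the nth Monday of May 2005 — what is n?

Day 30 falls in week ⌈30/7⌉ of the month.
Days 1–7 hold the 1st Monday, 8–14 the 2nd, 15–21 the 3rd, 22–28 the 4th, 29–31 the 5th.
30 is in the range for the 5th.

5th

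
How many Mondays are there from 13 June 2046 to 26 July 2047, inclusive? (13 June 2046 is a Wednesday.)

58

13 June 2046 is a Wednesday; the first Monday on or after it is 18 June 2046 (5 days later).
From 18 June 2046 to 26 July 2047: 196 + 207 = 403 days (rest of 2046, to 26 July 2047 in 2047).
403 ÷ 7 = 57 full weeks with remainder 4, so 57 more Mondays after the first → 58.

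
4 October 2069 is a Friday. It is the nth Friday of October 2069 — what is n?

1st

Day 4 falls in week ⌈4/7⌉ of the month.
Days 1–7 hold the 1st Friday, 8–14 the 2nd, 15–21 the 3rd, 22–28 the 4th, 29–31 the 5th.
4 is in the range for the 1st.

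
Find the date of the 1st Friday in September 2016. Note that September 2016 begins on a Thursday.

September 2, 2016

September 2016 begins on a Thursday, so the first Friday is September 2 (1 day later).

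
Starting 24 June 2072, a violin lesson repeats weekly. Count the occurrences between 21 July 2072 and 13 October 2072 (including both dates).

12

Occurrences land 7·i days after 24 June 2072 for i = 0, 1, 2, …
21 July 2072 is 27 days after the start; 27 ÷ 7 = 3 remainder 6; since the remainder is 6, round up to i = 4. First occurrence in the window: #5 on 22 July 2072 (4×7 = 28 days in).
13 October 2072 is 111 days after the start; 111 ÷ 7 = 15 remainder 6. Last occurrence in the window: #16 on 7 October 2072.
Occurrences #5 through #16: 12 in total.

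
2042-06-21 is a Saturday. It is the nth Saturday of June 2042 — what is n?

3rd

Day 21 falls in week ⌈21/7⌉ of the month.
Days 1–7 hold the 1st Saturday, 8–14 the 2nd, 15–21 the 3rd, 22–28 the 4th, 29–31 the 5th.
21 is in the range for the 3rd.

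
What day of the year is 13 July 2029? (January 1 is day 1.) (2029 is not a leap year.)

Days in months before July: 31 + 28 + 31 + 30 + 31 + 30 = 181.
Plus 13 days into July → day 194.

194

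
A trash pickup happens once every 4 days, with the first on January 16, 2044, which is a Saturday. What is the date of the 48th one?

The 48th occurrence is 47 intervals after the first: 47 × 4 = 188 days after January 16, 2044.
January has 31 days — 15 days to the end of January leaves 173.
February has 29 days (144 left).
March has 31 days (113 left).
April has 30 days (83 left).
May has 31 days (52 left).
June has 30 days (22 left).
22 days into July → July 22, 2044.

July 22, 2044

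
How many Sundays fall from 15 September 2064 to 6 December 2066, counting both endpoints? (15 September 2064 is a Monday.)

116

15 September 2064 is a Monday; the first Sunday on or after it is 21 September 2064 (6 days later).
From 21 September 2064 to 6 December 2066: 101 + 365 + 340 = 806 days (rest of 2064, 2065, to 6 December 2066 in 2066).
806 ÷ 7 = 115 full weeks with remainder 1, so 115 more Sundays after the first → 116.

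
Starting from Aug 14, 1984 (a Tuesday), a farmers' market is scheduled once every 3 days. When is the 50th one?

The 50th occurrence is 49 intervals after the first: 49 × 3 = 147 days after Aug 14, 1984.
Aug has 31 days — 17 days to the end of Aug leaves 130.
Sep has 30 days (100 left).
Oct has 31 days (69 left).
Nov has 30 days (39 left).
Dec has 31 days (8 left).
8 days into Jan → Jan 8, 1985.

Jan 8, 1985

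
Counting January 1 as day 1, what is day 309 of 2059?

January has 31 days (309 − 31 = 278 remain).
February has 28 days (278 − 28 = 250 remain).
March has 31 days (250 − 31 = 219 remain).
April has 30 days (219 − 30 = 189 remain).
May has 31 days (189 − 31 = 158 remain).
June has 30 days (158 − 30 = 128 remain).
July has 31 days (128 − 31 = 97 remain).
August has 31 days (97 − 31 = 66 remain).
September has 30 days (66 − 30 = 36 remain).
October has 31 days (36 − 31 = 5 remain).
5 into November → November 5.

November 5, 2059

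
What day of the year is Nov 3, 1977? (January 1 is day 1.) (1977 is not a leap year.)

Days in months before Nov: 31 + 28 + 31 + 30 + 31 + 30 + 31 + 31 + 30 + 31 = 304.
Plus 3 days into Nov → day 307.

307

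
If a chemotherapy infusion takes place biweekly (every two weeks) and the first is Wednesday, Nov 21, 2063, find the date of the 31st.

Jan 14, 2065

The 31st occurrence is 30 intervals after the first: 30 × 14 = 420 days after Nov 21, 2063.
Nov has 30 days — 9 days to the end of Nov leaves 411.
From end of Nov to end of 2063 is 31 days (380 left).
2064 has 366 days (14 left).
14 days into Jan → Jan 14, 2065.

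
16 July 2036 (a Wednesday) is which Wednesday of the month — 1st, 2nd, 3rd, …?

Day 16 falls in week ⌈16/7⌉ of the month.
Days 1–7 hold the 1st Wednesday, 8–14 the 2nd, 15–21 the 3rd, 22–28 the 4th, 29–31 the 5th.
16 is in the range for the 3rd.

3rd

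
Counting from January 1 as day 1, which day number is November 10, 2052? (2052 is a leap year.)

Days in months before November: 31 + 29 + 31 + 30 + 31 + 30 + 31 + 31 + 30 + 31 = 305.
Plus 10 days into November → day 315.

315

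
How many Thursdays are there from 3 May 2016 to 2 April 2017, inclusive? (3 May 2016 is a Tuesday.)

48

3 May 2016 is a Tuesday; the first Thursday on or after it is 5 May 2016 (2 days later).
From 5 May 2016 to 2 April 2017: 240 + 92 = 332 days (rest of 2016, to 2 April 2017 in 2017).
332 ÷ 7 = 47 full weeks with remainder 3, so 47 more Thursdays after the first → 48.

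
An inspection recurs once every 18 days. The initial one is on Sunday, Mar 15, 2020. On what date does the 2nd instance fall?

Apr 2, 2020

The 2nd occurrence is 1 interval after the first: 1 × 18 = 18 days after Mar 15, 2020.
Mar has 31 days — 16 days to the end of Mar leaves 2.
2 days into Apr → Apr 2, 2020.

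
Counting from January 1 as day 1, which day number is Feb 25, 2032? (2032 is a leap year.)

56

Days in months before Feb: 31 = 31.
Plus 25 days into Feb → day 56.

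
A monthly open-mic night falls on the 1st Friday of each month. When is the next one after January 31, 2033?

February 4, 2033

January 2033 starts on a Saturday, so its 1st Friday is January 7, 2033 (6 days in).
That is not after January 31, 2033, so look at February 2033.
February 2033 starts on a Tuesday, so its 1st Friday is February 4, 2033 (3 days in).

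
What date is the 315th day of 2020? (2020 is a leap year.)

November 10, 2020

January has 31 days (315 − 31 = 284 remain).
February has 29 days (284 − 29 = 255 remain).
March has 31 days (255 − 31 = 224 remain).
April has 30 days (224 − 30 = 194 remain).
May has 31 days (194 − 31 = 163 remain).
June has 30 days (163 − 30 = 133 remain).
July has 31 days (133 − 31 = 102 remain).
August has 31 days (102 − 31 = 71 remain).
September has 30 days (71 − 30 = 41 remain).
October has 31 days (41 − 31 = 10 remain).
10 into November → November 10.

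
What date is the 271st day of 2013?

28 September 2013

January has 31 days (271 − 31 = 240 remain).
February has 28 days (240 − 28 = 212 remain).
March has 31 days (212 − 31 = 181 remain).
April has 30 days (181 − 30 = 151 remain).
May has 31 days (151 − 31 = 120 remain).
June has 30 days (120 − 30 = 90 remain).
July has 31 days (90 − 31 = 59 remain).
August has 31 days (59 − 31 = 28 remain).
28 into September → September 28.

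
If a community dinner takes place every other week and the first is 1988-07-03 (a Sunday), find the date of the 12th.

The 12th occurrence is 11 intervals after the first: 11 × 14 = 154 days after 1988-07-03.
July has 31 days — 28 days to the end of July leaves 126.
August has 31 days (95 left).
September has 30 days (65 left).
October has 31 days (34 left).
November has 30 days (4 left).
4 days into December → 1988-12-04.

1988-12-04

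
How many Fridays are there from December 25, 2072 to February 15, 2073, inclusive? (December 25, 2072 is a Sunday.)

December 25, 2072 is a Sunday; the first Friday on or after it is December 30, 2072 (5 days later).
From December 30, 2072 to February 15, 2073: 1 + 31 + 15 = 47 days (rest of December, January, February).
47 ÷ 7 = 6 full weeks with remainder 5, so 6 more Fridays after the first → 7.

7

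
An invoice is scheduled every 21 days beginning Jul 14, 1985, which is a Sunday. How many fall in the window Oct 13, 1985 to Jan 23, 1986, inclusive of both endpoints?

Occurrences land 21·i days after Jul 14, 1985 for i = 0, 1, 2, …
Oct 13, 1985 is 91 days after the start; 91 ÷ 21 = 4 remainder 7; since the remainder is 7, round up to i = 5. First occurrence in the window: #6 on Oct 27, 1985 (5×21 = 105 days in).
Jan 23, 1986 is 193 days after the start; 193 ÷ 21 = 9 remainder 4. Last occurrence in the window: #10 on Jan 19, 1986.
Occurrences #6 through #10: 5 in total.

5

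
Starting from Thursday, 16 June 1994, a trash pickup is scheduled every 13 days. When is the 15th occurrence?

15 December 1994

The 15th occurrence is 14 intervals after the first: 14 × 13 = 182 days after 16 June 1994.
June has 30 days — 14 days to the end of June leaves 168.
July has 31 days (137 left).
August has 31 days (106 left).
September has 30 days (76 left).
October has 31 days (45 left).
November has 30 days (15 left).
15 days into December → 15 December 1994.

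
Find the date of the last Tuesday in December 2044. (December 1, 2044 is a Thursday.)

December 2044 begins on a Thursday, so the first Tuesday is December 6 (5 days later).
December 2044 has 31 days. Adding weeks: 6, 13, 20, 27 — the last one ≤ 31 is the 27th.

December 27, 2044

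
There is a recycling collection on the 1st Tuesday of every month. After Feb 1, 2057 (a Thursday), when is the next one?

Feb 2057 starts on a Thursday, so its 1st Tuesday is Feb 6, 2057 (5 days in).
Feb 6, 2057 is after Feb 1, 2057, so that is the next one.

Feb 6, 2057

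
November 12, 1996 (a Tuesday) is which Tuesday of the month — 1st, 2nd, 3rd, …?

2nd

Day 12 falls in week ⌈12/7⌉ of the month.
Days 1–7 hold the 1st Tuesday, 8–14 the 2nd, 15–21 the 3rd, 22–28 the 4th, 29–31 the 5th.
12 is in the range for the 2nd.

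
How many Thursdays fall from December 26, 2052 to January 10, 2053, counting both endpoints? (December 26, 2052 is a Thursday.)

3

December 26, 2052 is a Thursday; the first Thursday on or after it is December 26, 2052.
From December 26, 2052 to January 10, 2053: 5 + 10 = 15 days (rest of December, January).
15 ÷ 7 = 2 full weeks with remainder 1, so 2 more Thursdays after the first → 3.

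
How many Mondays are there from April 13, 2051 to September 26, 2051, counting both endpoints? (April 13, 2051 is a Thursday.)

24

April 13, 2051 is a Thursday; the first Monday on or after it is April 17, 2051 (4 days later).
From April 17, 2051 to September 26, 2051: 13 + 31 + 30 + 31 + 31 + 26 = 162 days (rest of April, May, June, July, August, September).
162 ÷ 7 = 23 full weeks with remainder 1, so 23 more Mondays after the first → 24.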